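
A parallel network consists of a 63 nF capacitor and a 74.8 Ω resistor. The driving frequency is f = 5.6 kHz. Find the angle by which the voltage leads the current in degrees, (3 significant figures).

-9.41°

ω = 2πf = 35190 rad/s
X_C = 1/(ωC) = 451 Ω
Parallel: admittances add. Y = 1/R + jωC
Y = (0.0134 + j0.00222) S
|Y| = 0.0136 S → |Z| = 1/|Y| = 73.8 Ω, ∠Z = −∠Y = -9.41°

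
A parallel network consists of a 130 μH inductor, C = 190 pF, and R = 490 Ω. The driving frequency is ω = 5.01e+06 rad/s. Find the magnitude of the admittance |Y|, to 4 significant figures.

2.123 mS

X_L = ωL = 651.3 Ω
X_C = 1/(ωC) = 1051 Ω
Parallel: admittances add. Y = 1/R + 1/(jωL) + jωC
Y = (0.002041 − j0.0005835) S
|Y| = 0.002123 S → |Z| = 1/|Y| = 471.1 Ω, ∠Z = −∠Y = 15.96°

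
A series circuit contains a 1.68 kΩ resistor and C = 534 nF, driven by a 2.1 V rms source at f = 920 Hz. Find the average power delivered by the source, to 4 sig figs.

ω = 2πf = 5781 rad/s
X_C = 1/(ωC) = 324.0 Ω
Z = 1680 − j324.0 Ω
|Z| = √(1680² + 324.0²) = 1711 Ω
∠Z = arctan(-324.0/1680) = -10.91°
I = V/|Z| = 1.227 mA
P = VI cos φ = 2.1 × 0.001227 × cos(-10.91°) = 2.531 mW

2.531 mW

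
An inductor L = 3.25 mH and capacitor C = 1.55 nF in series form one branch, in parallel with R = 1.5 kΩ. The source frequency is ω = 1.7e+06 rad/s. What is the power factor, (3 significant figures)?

X_L = ωL = 5520 Ω
X_C = 1/(ωC) = 380 Ω
Branch 1: Z₁ = R = 1500 Ω
Branch 2 (series LC): Z₂ = j(X_L − X_C) = j5150 Ω
Parallel: Z = Z₁Z₂/(Z₁+Z₂), |Z| = 1440 Ω, ∠Z = 16.3°
cos φ = cos(16.3°) = 0.960

0.960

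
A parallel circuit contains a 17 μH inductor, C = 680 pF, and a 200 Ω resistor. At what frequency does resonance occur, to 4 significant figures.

1.480 MHz

ω₀ = 1/√(LC) = 1/√(1.7e-05 × 6.8e-10) = 9.301e+06 rad/s
f₀ = ω₀/(2π) = 1.480 MHz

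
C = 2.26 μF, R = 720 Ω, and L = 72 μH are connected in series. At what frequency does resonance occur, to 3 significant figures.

ω₀ = 1/√(LC) = 1/√(7.2e-05 × 2.26e-06) = 78390 rad/s
f₀ = ω₀/(2π) = 12.5 kHz

12.5 kHz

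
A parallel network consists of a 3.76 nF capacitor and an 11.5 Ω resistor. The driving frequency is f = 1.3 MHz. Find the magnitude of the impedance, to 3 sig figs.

ω = 2πf = 8.168e+06 rad/s
X_C = 1/(ωC) = 32.6 Ω
Parallel: admittances add. Y = 1/R + jωC
Y = (0.0870 + j0.0307) S
|Y| = 0.0922 S → |Z| = 1/|Y| = 10.8 Ω, ∠Z = −∠Y = -19.5°

10.8 Ω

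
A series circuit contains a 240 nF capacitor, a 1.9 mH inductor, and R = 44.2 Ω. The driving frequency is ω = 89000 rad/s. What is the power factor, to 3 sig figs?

0.340

X_L = ωL = 169 Ω
X_C = 1/(ωC) = 46.8 Ω
Net reactance X = X_L − X_C = 122 Ω
Z = 44.2 + j122 Ω
|Z| = √(44.2² + 122²) = 130 Ω
∠Z = arctan(122/44.2) = 70.1°
cos φ = cos(70.1°) = 0.340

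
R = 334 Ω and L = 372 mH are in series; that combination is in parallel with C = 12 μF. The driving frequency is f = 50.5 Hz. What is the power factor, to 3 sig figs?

0.680

ω = 2πf = 317.3 rad/s
X_L = ωL = 118 Ω
X_C = 1/(ωC) = 263 Ω
Branch 1 (R+jX_L): Z₁ = 334 + j118 Ω, |Z₁| = 354 Ω
Branch 2 (−jX_C): Z₂ = −j263 Ω
Parallel: Z = Z₁Z₂/(Z₁+Z₂), |Z| = 256 Ω, ∠Z = -47.1°
cos φ = cos(-47.1°) = 0.680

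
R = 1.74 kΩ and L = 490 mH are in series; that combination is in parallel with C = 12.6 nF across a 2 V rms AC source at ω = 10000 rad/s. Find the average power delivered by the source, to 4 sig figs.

257.4 μW

X_L = ωL = 4900 Ω
X_C = 1/(ωC) = 7937 Ω
Branch 1 (R+jX_L): Z₁ = 1740 + j4900 Ω, |Z₁| = 5200 Ω
Branch 2 (−jX_C): Z₂ = −j7937 Ω
Parallel: Z = Z₁Z₂/(Z₁+Z₂), |Z| = 11790 Ω, ∠Z = 40.64°
I = V/|Z| = 169.6 μA
P = VI cos φ = 2 × 0.0001696 × cos(40.64°) = 257.4 μW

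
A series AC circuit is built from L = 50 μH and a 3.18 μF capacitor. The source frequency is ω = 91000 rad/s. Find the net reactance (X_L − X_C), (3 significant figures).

X_L = ωL = 4.55 Ω
X_C = 1/(ωC) = 3.46 Ω
X = 4.55 − 3.46 = 1.09 Ω

1.09 Ω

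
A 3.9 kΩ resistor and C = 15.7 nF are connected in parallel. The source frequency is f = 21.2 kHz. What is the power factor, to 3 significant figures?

0.122

ω = 2πf = 133200 rad/s
X_C = 1/(ωC) = 478 Ω
Parallel: admittances add. Y = 1/R + jωC
Y = (0.000256 + j0.00209) S
|Y| = 0.00211 S → |Z| = 1/|Y| = 475 Ω, ∠Z = −∠Y = -83.0°
cos φ = cos(-83.0°) = 0.122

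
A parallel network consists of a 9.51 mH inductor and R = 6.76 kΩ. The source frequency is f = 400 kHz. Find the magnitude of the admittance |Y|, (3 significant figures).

154 μS

ω = 2πf = 2.513e+06 rad/s
X_L = ωL = 23900 Ω
Parallel: admittances add. Y = 1/R + 1/(jωL)
Y = (0.000148 − j4.18e-05) S
|Y| = 0.000154 S → |Z| = 1/|Y| = 6500 Ω, ∠Z = −∠Y = 15.8°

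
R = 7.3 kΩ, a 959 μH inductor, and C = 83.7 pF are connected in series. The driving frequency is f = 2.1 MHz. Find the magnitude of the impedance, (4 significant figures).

ω = 2πf = 1.319e+07 rad/s
X_L = ωL = 12650 Ω
X_C = 1/(ωC) = 905.5 Ω
Net reactance X = X_L − X_C = 11750 Ω
Z = 7300 + j11750 Ω
|Z| = √(7300² + 11750²) = 13830 Ω

13830 Ω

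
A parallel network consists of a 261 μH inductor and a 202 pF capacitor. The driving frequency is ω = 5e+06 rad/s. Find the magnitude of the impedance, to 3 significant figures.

X_L = ωL = 1300 Ω
X_C = 1/(ωC) = 990 Ω
Parallel: admittances add. Y = 1/(jωL) + jωC
Y = (0 + j0.000244) S
|Y| = 0.000244 S → |Z| = 1/|Y| = 4100 Ω, ∠Z = −∠Y = -90.0°

4100 Ω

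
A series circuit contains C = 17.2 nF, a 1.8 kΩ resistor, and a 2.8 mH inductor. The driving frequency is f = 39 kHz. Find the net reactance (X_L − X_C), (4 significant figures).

ω = 2πf = 245000 rad/s
X_L = ωL = 686.1 Ω
X_C = 1/(ωC) = 237.3 Ω
X = 686.1 − 237.3 = 448.9 Ω

448.9 Ω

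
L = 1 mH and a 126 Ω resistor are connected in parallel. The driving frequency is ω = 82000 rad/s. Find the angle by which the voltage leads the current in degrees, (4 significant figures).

56.94°

X_L = ωL = 82.00 Ω
Parallel: admittances add. Y = 1/R + 1/(jωL)
Y = (0.007937 − j0.01220) S
|Y| = 0.01455 S → |Z| = 1/|Y| = 68.73 Ω, ∠Z = −∠Y = 56.94°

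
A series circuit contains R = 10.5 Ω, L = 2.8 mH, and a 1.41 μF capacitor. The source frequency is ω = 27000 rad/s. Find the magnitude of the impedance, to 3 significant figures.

50.4 Ω

X_L = ωL = 75.6 Ω
X_C = 1/(ωC) = 26.3 Ω
Net reactance X = X_L − X_C = 49.3 Ω
Z = 10.5 + j49.3 Ω
|Z| = √(10.5² + 49.3²) = 50.4 Ω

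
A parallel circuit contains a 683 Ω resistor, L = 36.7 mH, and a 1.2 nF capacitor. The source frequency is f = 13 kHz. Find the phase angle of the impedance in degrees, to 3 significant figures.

9.14°

ω = 2πf = 81680 rad/s
X_L = ωL = 3000 Ω
X_C = 1/(ωC) = 10200 Ω
Parallel: admittances add. Y = 1/R + 1/(jωL) + jωC
Y = (0.00146 − j0.000236) S
|Y| = 0.00148 S → |Z| = 1/|Y| = 674 Ω, ∠Z = −∠Y = 9.14°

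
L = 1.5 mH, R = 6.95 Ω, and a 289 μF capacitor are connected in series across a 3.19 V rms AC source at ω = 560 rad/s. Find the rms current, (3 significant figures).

364 mA

X_L = ωL = 0.840 Ω
X_C = 1/(ωC) = 6.18 Ω
Net reactance X = X_L − X_C = -5.34 Ω
Z = 6.95 − j5.34 Ω
|Z| = √(6.95² + 5.34²) = 8.76 Ω
I = V/|Z| = 3.19/8.76 = 364 mA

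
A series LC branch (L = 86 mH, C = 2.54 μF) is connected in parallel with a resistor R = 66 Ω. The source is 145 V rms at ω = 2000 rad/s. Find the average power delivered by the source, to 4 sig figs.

318.6 W

X_L = ωL = 172.0 Ω
X_C = 1/(ωC) = 196.9 Ω
Branch 1: Z₁ = R = 66.00 Ω
Branch 2 (series LC): Z₂ = j(X_L − X_C) = −j24.85 Ω
Parallel: Z = Z₁Z₂/(Z₁+Z₂), |Z| = 23.26 Ω, ∠Z = -69.37°
I = V/|Z| = 6.235 A
P = VI cos φ = 145 × 6.235 × cos(-69.37°) = 318.6 W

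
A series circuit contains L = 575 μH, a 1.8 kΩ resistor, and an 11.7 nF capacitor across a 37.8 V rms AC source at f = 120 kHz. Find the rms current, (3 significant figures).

20.7 mA

ω = 2πf = 754000 rad/s
X_L = ωL = 434 Ω
X_C = 1/(ωC) = 113 Ω
Net reactance X = X_L − X_C = 320 Ω
Z = 1800 + j320 Ω
|Z| = √(1800² + 320²) = 1830 Ω
I = V/|Z| = 37.8/1830 = 20.7 mA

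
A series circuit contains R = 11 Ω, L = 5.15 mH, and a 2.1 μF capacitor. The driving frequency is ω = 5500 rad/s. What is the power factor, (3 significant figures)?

X_L = ωL = 28.3 Ω
X_C = 1/(ωC) = 86.6 Ω
Net reactance X = X_L − X_C = -58.3 Ω
Z = 11.0 − j58.3 Ω
|Z| = √(11.0² + 58.3²) = 59.3 Ω
∠Z = arctan(-58.3/11.0) = -79.3°
cos φ = cos(-79.3°) = 0.186

0.186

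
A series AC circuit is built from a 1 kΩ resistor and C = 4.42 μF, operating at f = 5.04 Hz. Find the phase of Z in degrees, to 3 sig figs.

ω = 2πf = 31.67 rad/s
X_C = 1/(ωC) = 7140 Ω
Z = 1000 − j7140 Ω
|Z| = √(1000² + 7140²) = 7210 Ω
∠Z = arctan(-7140/1000) = -82.0°

-82.0°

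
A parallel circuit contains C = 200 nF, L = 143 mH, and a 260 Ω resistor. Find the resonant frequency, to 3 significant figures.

941 Hz

ω₀ = 1/√(LC) = 1/√(0.143 × 2e-07) = 5913 rad/s
f₀ = ω₀/(2π) = 941 Hz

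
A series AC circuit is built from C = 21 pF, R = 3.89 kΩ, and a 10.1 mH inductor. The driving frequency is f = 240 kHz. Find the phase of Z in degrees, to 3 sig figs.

-76.6°

ω = 2πf = 1.508e+06 rad/s
X_L = ωL = 15200 Ω
X_C = 1/(ωC) = 31600 Ω
Net reactance X = X_L − X_C = -16300 Ω
Z = 3890 − j16300 Ω
|Z| = √(3890² + 16300²) = 16800 Ω
∠Z = arctan(-16300/3890) = -76.6°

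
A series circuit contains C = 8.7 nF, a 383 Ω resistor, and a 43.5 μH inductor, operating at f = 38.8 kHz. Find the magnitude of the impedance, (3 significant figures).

599 Ω

ω = 2πf = 243800 rad/s
X_L = ωL = 10.6 Ω
X_C = 1/(ωC) = 471 Ω
Net reactance X = X_L − X_C = -461 Ω
Z = 383 − j461 Ω
|Z| = √(383² + 461²) = 599 Ω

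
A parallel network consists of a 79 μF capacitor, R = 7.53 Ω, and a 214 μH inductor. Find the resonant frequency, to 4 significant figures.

1.224 kHz

ω₀ = 1/√(LC) = 1/√(0.000214 × 7.9e-05) = 7691 rad/s
f₀ = ω₀/(2π) = 1.224 kHz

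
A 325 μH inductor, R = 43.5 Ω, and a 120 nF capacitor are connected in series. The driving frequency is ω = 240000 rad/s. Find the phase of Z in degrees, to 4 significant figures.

44.85°

X_L = ωL = 78.00 Ω
X_C = 1/(ωC) = 34.72 Ω
Net reactance X = X_L − X_C = 43.28 Ω
Z = 43.50 + j43.28 Ω
|Z| = √(43.50² + 43.28²) = 61.36 Ω
∠Z = arctan(43.28/43.50) = 44.85°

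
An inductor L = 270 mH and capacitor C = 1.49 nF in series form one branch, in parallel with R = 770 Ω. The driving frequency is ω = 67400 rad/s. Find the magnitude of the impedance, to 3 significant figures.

767 Ω

X_L = ωL = 18200 Ω
X_C = 1/(ωC) = 9960 Ω
Branch 1: Z₁ = R = 770 Ω
Branch 2 (series LC): Z₂ = j(X_L − X_C) = j8240 Ω
Parallel: Z = Z₁Z₂/(Z₁+Z₂), |Z| = 767 Ω, ∠Z = 5.34°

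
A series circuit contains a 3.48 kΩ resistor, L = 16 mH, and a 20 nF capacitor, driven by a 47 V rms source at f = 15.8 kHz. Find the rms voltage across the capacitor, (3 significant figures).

6.49 V

ω = 2πf = 99270 rad/s
X_L = ωL = 1590 Ω
X_C = 1/(ωC) = 504 Ω
Net reactance X = X_L − X_C = 1080 Ω
Z = 3480 + j1080 Ω
|Z| = √(3480² + 1080²) = 3650 Ω
I = V/|Z| = 12.9 mA
V_C = I·|Z_C| = 0.0129 × 504 = 6.49 V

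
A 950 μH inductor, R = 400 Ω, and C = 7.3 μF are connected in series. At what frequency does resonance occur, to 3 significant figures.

1.91 kHz

ω₀ = 1/√(LC) = 1/√(0.00095 × 7.3e-06) = 12010 rad/s
f₀ = ω₀/(2π) = 1.91 kHz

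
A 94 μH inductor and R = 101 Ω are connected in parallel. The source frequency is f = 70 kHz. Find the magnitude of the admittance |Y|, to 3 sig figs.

ω = 2πf = 439800 rad/s
X_L = ωL = 41.3 Ω
Parallel: admittances add. Y = 1/R + 1/(jωL)
Y = (0.00990 − j0.0242) S
|Y| = 0.0261 S → |Z| = 1/|Y| = 38.3 Ω, ∠Z = −∠Y = 67.7°

26.1 mS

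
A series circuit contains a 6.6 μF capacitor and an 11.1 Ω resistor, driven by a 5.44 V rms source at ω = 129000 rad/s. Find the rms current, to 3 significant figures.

487 mA

X_C = 1/(ωC) = 1.17 Ω
Z = 11.1 − j1.17 Ω
|Z| = √(11.1² + 1.17²) = 11.2 Ω
I = V/|Z| = 5.44/11.2 = 487 mA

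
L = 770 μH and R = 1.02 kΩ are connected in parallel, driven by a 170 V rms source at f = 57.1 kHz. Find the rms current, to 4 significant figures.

ω = 2πf = 358800 rad/s
X_L = ωL = 276.3 Ω
Parallel: admittances add. Y = 1/R + 1/(jωL)
Y = (0.0009804 − j0.003620) S
|Y| = 0.003750 S → |Z| = 1/|Y| = 266.6 Ω, ∠Z = −∠Y = 74.85°
I = V/|Z| = 170/266.6 = 637.5 mA

637.5 mA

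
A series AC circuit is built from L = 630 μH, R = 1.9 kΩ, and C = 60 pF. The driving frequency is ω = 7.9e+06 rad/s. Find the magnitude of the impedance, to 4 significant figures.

X_L = ωL = 4977 Ω
X_C = 1/(ωC) = 2110 Ω
Net reactance X = X_L − X_C = 2867 Ω
Z = 1900 + j2867 Ω
|Z| = √(1900² + 2867²) = 3440 Ω

3440 Ω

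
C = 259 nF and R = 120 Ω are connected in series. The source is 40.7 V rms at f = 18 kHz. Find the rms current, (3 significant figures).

326 mA

ω = 2πf = 113100 rad/s
X_C = 1/(ωC) = 34.1 Ω
Z = 120 − j34.1 Ω
|Z| = √(120² + 34.1²) = 125 Ω
I = V/|Z| = 40.7/125 = 326 mA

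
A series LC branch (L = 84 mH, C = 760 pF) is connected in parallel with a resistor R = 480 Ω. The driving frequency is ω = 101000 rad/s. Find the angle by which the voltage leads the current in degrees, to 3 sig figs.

-6.03°

X_L = ωL = 8480 Ω
X_C = 1/(ωC) = 13000 Ω
Branch 1: Z₁ = R = 480 Ω
Branch 2 (series LC): Z₂ = j(X_L − X_C) = −j4540 Ω
Parallel: Z = Z₁Z₂/(Z₁+Z₂), |Z| = 477 Ω, ∠Z = -6.03°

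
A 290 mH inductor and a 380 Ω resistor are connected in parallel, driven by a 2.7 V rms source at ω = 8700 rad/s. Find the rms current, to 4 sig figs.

7.185 mA

X_L = ωL = 2523 Ω
Parallel: admittances add. Y = 1/R + 1/(jωL)
Y = (0.002632 − j0.0003964) S
|Y| = 0.002661 S → |Z| = 1/|Y| = 375.8 Ω, ∠Z = −∠Y = 8.565°
I = V/|Z| = 2.7/375.8 = 7.185 mA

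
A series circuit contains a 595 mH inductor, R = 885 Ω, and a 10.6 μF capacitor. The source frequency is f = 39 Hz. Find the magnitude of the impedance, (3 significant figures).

ω = 2πf = 245.0 rad/s
X_L = ωL = 146 Ω
X_C = 1/(ωC) = 385 Ω
Net reactance X = X_L − X_C = -239 Ω
Z = 885 − j239 Ω
|Z| = √(885² + 239²) = 917 Ω

917 Ω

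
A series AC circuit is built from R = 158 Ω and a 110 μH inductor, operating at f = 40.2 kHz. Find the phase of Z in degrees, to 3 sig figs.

ω = 2πf = 252600 rad/s
X_L = ωL = 27.8 Ω
Z = 158 + j27.8 Ω
|Z| = √(158² + 27.8²) = 160 Ω
∠Z = arctan(27.8/158) = 9.97°

9.97°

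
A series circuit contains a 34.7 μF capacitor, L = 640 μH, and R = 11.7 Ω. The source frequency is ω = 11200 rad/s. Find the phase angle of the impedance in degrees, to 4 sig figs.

X_L = ωL = 7.168 Ω
X_C = 1/(ωC) = 2.573 Ω
Net reactance X = X_L − X_C = 4.595 Ω
Z = 11.70 + j4.595 Ω
|Z| = √(11.70² + 4.595²) = 12.57 Ω
∠Z = arctan(4.595/11.70) = 21.44°

21.44°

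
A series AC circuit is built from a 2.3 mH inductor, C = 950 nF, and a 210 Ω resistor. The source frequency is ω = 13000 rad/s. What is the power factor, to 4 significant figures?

0.9717

X_L = ωL = 29.90 Ω
X_C = 1/(ωC) = 80.97 Ω
Net reactance X = X_L − X_C = -51.07 Ω
Z = 210.0 − j51.07 Ω
|Z| = √(210.0² + 51.07²) = 216.1 Ω
∠Z = arctan(-51.07/210.0) = -13.67°
cos φ = cos(-13.67°) = 0.9717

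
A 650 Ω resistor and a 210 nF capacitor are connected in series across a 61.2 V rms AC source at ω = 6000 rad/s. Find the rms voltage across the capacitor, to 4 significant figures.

47.35 V

X_C = 1/(ωC) = 793.7 Ω
Z = 650.0 − j793.7 Ω
|Z| = √(650.0² + 793.7²) = 1026 Ω
I = V/|Z| = 59.66 mA
V_C = I·|Z_C| = 0.05966 × 793.7 = 47.35 V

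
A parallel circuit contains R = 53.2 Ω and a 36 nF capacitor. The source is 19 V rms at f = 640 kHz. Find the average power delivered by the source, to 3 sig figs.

6.79 W

ω = 2πf = 4.021e+06 rad/s
X_C = 1/(ωC) = 6.91 Ω
Parallel: admittances add. Y = 1/R + jωC
Y = (0.0188 + j0.145) S
|Y| = 0.146 S → |Z| = 1/|Y| = 6.85 Ω, ∠Z = −∠Y = -82.6°
I = V/|Z| = 2.77 A
P = VI cos φ = 19 × 2.77 × cos(-82.6°) = 6.79 W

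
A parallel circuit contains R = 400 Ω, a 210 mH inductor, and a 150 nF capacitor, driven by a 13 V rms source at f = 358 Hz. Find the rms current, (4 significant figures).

39.89 mA

ω = 2πf = 2249 rad/s
X_L = ωL = 472.4 Ω
X_C = 1/(ωC) = 2964 Ω
Parallel: admittances add. Y = 1/R + 1/(jωL) + jωC
Y = (0.002500 − j0.001780) S
|Y| = 0.003069 S → |Z| = 1/|Y| = 325.9 Ω, ∠Z = −∠Y = 35.44°
I = V/|Z| = 13/325.9 = 39.89 mA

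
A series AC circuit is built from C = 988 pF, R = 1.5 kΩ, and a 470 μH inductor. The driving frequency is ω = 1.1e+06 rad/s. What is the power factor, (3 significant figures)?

X_L = ωL = 517 Ω
X_C = 1/(ωC) = 920 Ω
Net reactance X = X_L − X_C = -403 Ω
Z = 1500 − j403 Ω
|Z| = √(1500² + 403²) = 1550 Ω
∠Z = arctan(-403/1500) = -15.0°
cos φ = cos(-15.0°) = 0.966

0.966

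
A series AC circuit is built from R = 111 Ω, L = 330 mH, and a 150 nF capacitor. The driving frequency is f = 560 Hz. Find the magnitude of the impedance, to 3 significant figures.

ω = 2πf = 3519 rad/s
X_L = ωL = 1160 Ω
X_C = 1/(ωC) = 1890 Ω
Net reactance X = X_L − X_C = -734 Ω
Z = 111 − j734 Ω
|Z| = √(111² + 734²) = 742 Ω

742 Ω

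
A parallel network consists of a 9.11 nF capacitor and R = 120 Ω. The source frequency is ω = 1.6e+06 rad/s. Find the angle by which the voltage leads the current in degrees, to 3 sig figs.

X_C = 1/(ωC) = 68.6 Ω
Parallel: admittances add. Y = 1/R + jωC
Y = (0.00833 + j0.0146) S
|Y| = 0.0168 S → |Z| = 1/|Y| = 59.6 Ω, ∠Z = −∠Y = -60.2°

-60.2°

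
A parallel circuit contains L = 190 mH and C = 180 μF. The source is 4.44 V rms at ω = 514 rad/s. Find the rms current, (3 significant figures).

X_L = ωL = 97.7 Ω
X_C = 1/(ωC) = 10.8 Ω
Parallel: admittances add. Y = 1/(jωL) + jωC
Y = (0 + j0.0823) S
|Y| = 0.0823 S → |Z| = 1/|Y| = 12.2 Ω, ∠Z = −∠Y = -90.0°
I = V/|Z| = 4.44/12.2 = 365 mA

365 mA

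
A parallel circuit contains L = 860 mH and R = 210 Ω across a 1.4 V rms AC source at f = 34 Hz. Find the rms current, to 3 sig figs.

10.1 mA

ω = 2πf = 213.6 rad/s
X_L = ωL = 184 Ω
Parallel: admittances add. Y = 1/R + 1/(jωL)
Y = (0.00476 − j0.00544) S
|Y| = 0.00723 S → |Z| = 1/|Y| = 138 Ω, ∠Z = −∠Y = 48.8°
I = V/|Z| = 1.4/138 = 10.1 mA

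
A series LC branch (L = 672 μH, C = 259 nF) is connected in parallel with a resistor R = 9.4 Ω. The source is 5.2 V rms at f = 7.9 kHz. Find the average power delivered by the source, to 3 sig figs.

ω = 2πf = 49640 rad/s
X_L = ωL = 33.4 Ω
X_C = 1/(ωC) = 77.8 Ω
Branch 1: Z₁ = R = 9.40 Ω
Branch 2 (series LC): Z₂ = j(X_L − X_C) = −j44.4 Ω
Parallel: Z = Z₁Z₂/(Z₁+Z₂), |Z| = 9.20 Ω, ∠Z = -11.9°
I = V/|Z| = 565 mA
P = VI cos φ = 5.2 × 0.565 × cos(-11.9°) = 2.88 W

2.88 W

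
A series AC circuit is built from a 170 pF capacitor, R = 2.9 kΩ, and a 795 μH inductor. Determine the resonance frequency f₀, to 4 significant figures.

432.9 kHz

ω₀ = 1/√(LC) = 1/√(0.000795 × 1.7e-10) = 2.72e+06 rad/s
f₀ = ω₀/(2π) = 432.9 kHz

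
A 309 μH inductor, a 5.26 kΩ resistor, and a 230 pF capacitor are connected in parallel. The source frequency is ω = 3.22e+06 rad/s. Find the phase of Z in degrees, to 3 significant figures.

X_L = ωL = 995 Ω
X_C = 1/(ωC) = 1350 Ω
Parallel: admittances add. Y = 1/R + 1/(jωL) + jωC
Y = (0.000190 − j0.000264) S
|Y| = 0.000326 S → |Z| = 1/|Y| = 3070 Ω, ∠Z = −∠Y = 54.3°

54.3°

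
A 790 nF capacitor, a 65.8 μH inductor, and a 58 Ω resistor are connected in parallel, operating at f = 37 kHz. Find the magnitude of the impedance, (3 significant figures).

ω = 2πf = 232500 rad/s
X_L = ωL = 15.3 Ω
X_C = 1/(ωC) = 5.44 Ω
Parallel: admittances add. Y = 1/R + 1/(jωL) + jωC
Y = (0.0172 + j0.118) S
|Y| = 0.120 S → |Z| = 1/|Y| = 8.37 Ω, ∠Z = −∠Y = -81.7°

8.37 Ω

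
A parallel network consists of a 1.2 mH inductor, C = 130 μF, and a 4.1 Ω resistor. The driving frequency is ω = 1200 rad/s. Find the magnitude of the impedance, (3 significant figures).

X_L = ωL = 1.44 Ω
X_C = 1/(ωC) = 6.41 Ω
Parallel: admittances add. Y = 1/R + 1/(jωL) + jωC
Y = (0.244 − j0.538) S
|Y| = 0.591 S → |Z| = 1/|Y| = 1.69 Ω, ∠Z = −∠Y = 65.6°

1.69 Ω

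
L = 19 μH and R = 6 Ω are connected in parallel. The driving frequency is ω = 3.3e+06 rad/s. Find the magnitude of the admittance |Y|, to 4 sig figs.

167.4 mS

X_L = ωL = 62.70 Ω
Parallel: admittances add. Y = 1/R + 1/(jωL)
Y = (0.1667 − j0.01595) S
|Y| = 0.1674 S → |Z| = 1/|Y| = 5.973 Ω, ∠Z = −∠Y = 5.466°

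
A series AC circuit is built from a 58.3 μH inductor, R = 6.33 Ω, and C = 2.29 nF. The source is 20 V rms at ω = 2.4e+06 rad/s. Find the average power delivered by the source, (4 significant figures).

1.402 W

X_L = ωL = 139.9 Ω
X_C = 1/(ωC) = 182.0 Ω
Net reactance X = X_L − X_C = -42.03 Ω
Z = 6.330 − j42.03 Ω
|Z| = √(6.330² + 42.03²) = 42.50 Ω
∠Z = arctan(-42.03/6.330) = -81.44°
I = V/|Z| = 470.5 mA
P = VI cos φ = 20 × 0.4705 × cos(-81.44°) = 1.402 W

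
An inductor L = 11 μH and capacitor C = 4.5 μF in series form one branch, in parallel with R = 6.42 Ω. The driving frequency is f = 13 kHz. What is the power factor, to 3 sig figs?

ω = 2πf = 81680 rad/s
X_L = ωL = 0.898 Ω
X_C = 1/(ωC) = 2.72 Ω
Branch 1: Z₁ = R = 6.42 Ω
Branch 2 (series LC): Z₂ = j(X_L − X_C) = −j1.82 Ω
Parallel: Z = Z₁Z₂/(Z₁+Z₂), |Z| = 1.75 Ω, ∠Z = -74.2°
cos φ = cos(-74.2°) = 0.273

0.273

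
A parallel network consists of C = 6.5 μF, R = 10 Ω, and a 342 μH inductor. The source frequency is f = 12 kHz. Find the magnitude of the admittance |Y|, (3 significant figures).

462 mS

ω = 2πf = 75400 rad/s
X_L = ωL = 25.8 Ω
X_C = 1/(ωC) = 2.04 Ω
Parallel: admittances add. Y = 1/R + 1/(jωL) + jωC
Y = (0.100 + j0.451) S
|Y| = 0.462 S → |Z| = 1/|Y| = 2.16 Ω, ∠Z = −∠Y = -77.5°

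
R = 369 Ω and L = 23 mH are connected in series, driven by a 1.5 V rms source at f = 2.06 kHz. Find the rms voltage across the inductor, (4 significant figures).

ω = 2πf = 12940 rad/s
X_L = ωL = 297.7 Ω
Z = 369.0 + j297.7 Ω
|Z| = √(369.0² + 297.7²) = 474.1 Ω
I = V/|Z| = 3.164 mA
V_L = I·|Z_L| = 0.003164 × 297.7 = 0.9419 V

0.9419 V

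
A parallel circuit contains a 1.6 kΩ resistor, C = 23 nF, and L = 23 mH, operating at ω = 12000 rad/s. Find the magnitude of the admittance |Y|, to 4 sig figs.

X_L = ωL = 276.0 Ω
X_C = 1/(ωC) = 3623 Ω
Parallel: admittances add. Y = 1/R + 1/(jωL) + jωC
Y = (0.0006250 − j0.003347) S
|Y| = 0.003405 S → |Z| = 1/|Y| = 293.7 Ω, ∠Z = −∠Y = 79.42°

3.405 mS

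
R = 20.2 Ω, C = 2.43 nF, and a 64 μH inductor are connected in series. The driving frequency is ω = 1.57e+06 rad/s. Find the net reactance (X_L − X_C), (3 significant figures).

X_L = ωL = 100 Ω
X_C = 1/(ωC) = 262 Ω
X = 100 − 262 = -162 Ω

-162 Ω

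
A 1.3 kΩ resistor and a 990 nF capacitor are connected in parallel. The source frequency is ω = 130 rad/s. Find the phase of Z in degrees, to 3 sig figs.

X_C = 1/(ωC) = 7770 Ω
Parallel: admittances add. Y = 1/R + jωC
Y = (0.000769 + j0.000129) S
|Y| = 0.000780 S → |Z| = 1/|Y| = 1280 Ω, ∠Z = −∠Y = -9.50°

-9.50°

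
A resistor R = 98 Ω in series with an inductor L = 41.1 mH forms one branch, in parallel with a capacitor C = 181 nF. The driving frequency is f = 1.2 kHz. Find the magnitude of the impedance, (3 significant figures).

ω = 2πf = 7540 rad/s
X_L = ωL = 310 Ω
X_C = 1/(ωC) = 733 Ω
Branch 1 (R+jX_L): Z₁ = 98.0 + j310 Ω, |Z₁| = 325 Ω
Branch 2 (−jX_C): Z₂ = −j733 Ω
Parallel: Z = Z₁Z₂/(Z₁+Z₂), |Z| = 549 Ω, ∠Z = 59.4°

549 Ω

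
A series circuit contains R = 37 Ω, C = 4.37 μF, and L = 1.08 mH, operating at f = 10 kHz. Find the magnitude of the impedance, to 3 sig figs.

ω = 2πf = 62830 rad/s
X_L = ωL = 67.9 Ω
X_C = 1/(ωC) = 3.64 Ω
Net reactance X = X_L − X_C = 64.2 Ω
Z = 37.0 + j64.2 Ω
|Z| = √(37.0² + 64.2²) = 74.1 Ω

74.1 Ω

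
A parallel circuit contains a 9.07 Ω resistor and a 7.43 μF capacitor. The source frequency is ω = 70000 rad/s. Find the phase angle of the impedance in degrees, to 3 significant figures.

X_C = 1/(ωC) = 1.92 Ω
Parallel: admittances add. Y = 1/R + jωC
Y = (0.110 + j0.520) S
|Y| = 0.532 S → |Z| = 1/|Y| = 1.88 Ω, ∠Z = −∠Y = -78.0°

-78.0°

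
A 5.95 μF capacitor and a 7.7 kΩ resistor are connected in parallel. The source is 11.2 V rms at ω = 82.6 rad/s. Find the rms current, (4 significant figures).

X_C = 1/(ωC) = 2035 Ω
Parallel: admittances add. Y = 1/R + jωC
Y = (0.0001299 + j0.0004915) S
|Y| = 0.0005083 S → |Z| = 1/|Y| = 1967 Ω, ∠Z = −∠Y = -75.20°
I = V/|Z| = 11.2/1967 = 5.693 mA

5.693 mA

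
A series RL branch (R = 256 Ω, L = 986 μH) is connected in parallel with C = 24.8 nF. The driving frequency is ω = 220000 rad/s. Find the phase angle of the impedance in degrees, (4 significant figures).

-57.21°

X_L = ωL = 216.9 Ω
X_C = 1/(ωC) = 183.3 Ω
Branch 1 (R+jX_L): Z₁ = 256.0 + j216.9 Ω, |Z₁| = 335.5 Ω
Branch 2 (−jX_C): Z₂ = −j183.3 Ω
Parallel: Z = Z₁Z₂/(Z₁+Z₂), |Z| = 238.2 Ω, ∠Z = -57.21°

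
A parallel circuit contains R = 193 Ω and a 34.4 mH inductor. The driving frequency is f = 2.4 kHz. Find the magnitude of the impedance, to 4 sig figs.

ω = 2πf = 15080 rad/s
X_L = ωL = 518.7 Ω
Parallel: admittances add. Y = 1/R + 1/(jωL)
Y = (0.005181 − j0.001928) S
|Y| = 0.005528 S → |Z| = 1/|Y| = 180.9 Ω, ∠Z = −∠Y = 20.41°

180.9 Ω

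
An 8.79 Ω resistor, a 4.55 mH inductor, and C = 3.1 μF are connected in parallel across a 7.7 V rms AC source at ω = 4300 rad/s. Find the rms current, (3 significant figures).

X_L = ωL = 19.6 Ω
X_C = 1/(ωC) = 75.0 Ω
Parallel: admittances add. Y = 1/R + 1/(jωL) + jωC
Y = (0.114 − j0.0378) S
|Y| = 0.120 S → |Z| = 1/|Y| = 8.34 Ω, ∠Z = −∠Y = 18.4°
I = V/|Z| = 7.7/8.34 = 923 mA

923 mA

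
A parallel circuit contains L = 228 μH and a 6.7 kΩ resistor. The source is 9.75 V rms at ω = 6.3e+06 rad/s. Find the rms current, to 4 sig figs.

X_L = ωL = 1436 Ω
Parallel: admittances add. Y = 1/R + 1/(jωL)
Y = (0.0001493 − j0.0006962) S
|Y| = 0.0007120 S → |Z| = 1/|Y| = 1404 Ω, ∠Z = −∠Y = 77.90°
I = V/|Z| = 9.75/1404 = 6.942 mA

6.942 mA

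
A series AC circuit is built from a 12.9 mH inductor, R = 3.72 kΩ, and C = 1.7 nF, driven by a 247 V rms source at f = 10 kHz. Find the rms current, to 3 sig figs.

26.5 mA

ω = 2πf = 62830 rad/s
X_L = ωL = 811 Ω
X_C = 1/(ωC) = 9360 Ω
Net reactance X = X_L − X_C = -8550 Ω
Z = 3720 − j8550 Ω
|Z| = √(3720² + 8550²) = 9330 Ω
I = V/|Z| = 247/9330 = 26.5 mA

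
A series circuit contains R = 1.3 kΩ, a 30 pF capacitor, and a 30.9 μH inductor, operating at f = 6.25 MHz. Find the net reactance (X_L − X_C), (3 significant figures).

ω = 2πf = 3.927e+07 rad/s
X_L = ωL = 1210 Ω
X_C = 1/(ωC) = 849 Ω
X = 1210 − 849 = 365 Ω

365 Ω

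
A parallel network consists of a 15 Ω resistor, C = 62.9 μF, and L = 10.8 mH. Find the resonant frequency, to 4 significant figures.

193.1 Hz

ω₀ = 1/√(LC) = 1/√(0.0108 × 6.29e-05) = 1213 rad/s
f₀ = ω₀/(2π) = 193.1 Hz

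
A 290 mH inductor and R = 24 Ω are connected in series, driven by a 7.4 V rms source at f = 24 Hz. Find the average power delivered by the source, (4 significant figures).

528.1 mW

ω = 2πf = 150.8 rad/s
X_L = ωL = 43.73 Ω
Z = 24.00 + j43.73 Ω
|Z| = √(24.00² + 43.73²) = 49.88 Ω
∠Z = arctan(43.73/24.00) = 61.24°
I = V/|Z| = 148.3 mA
P = VI cos φ = 7.4 × 0.1483 × cos(61.24°) = 528.1 mW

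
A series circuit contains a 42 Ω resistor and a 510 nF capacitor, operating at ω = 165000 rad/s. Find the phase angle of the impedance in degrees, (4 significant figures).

X_C = 1/(ωC) = 11.88 Ω
Z = 42.00 − j11.88 Ω
|Z| = √(42.00² + 11.88²) = 43.65 Ω
∠Z = arctan(-11.88/42.00) = -15.80°

-15.80°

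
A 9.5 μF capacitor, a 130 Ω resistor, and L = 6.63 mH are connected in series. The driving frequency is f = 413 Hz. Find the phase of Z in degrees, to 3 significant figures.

-10.2°

ω = 2πf = 2595 rad/s
X_L = ωL = 17.2 Ω
X_C = 1/(ωC) = 40.6 Ω
Net reactance X = X_L − X_C = -23.4 Ω
Z = 130 − j23.4 Ω
|Z| = √(130² + 23.4²) = 132 Ω
∠Z = arctan(-23.4/130) = -10.2°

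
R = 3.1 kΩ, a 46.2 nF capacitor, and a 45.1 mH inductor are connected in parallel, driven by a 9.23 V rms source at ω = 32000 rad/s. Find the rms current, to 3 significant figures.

7.84 mA

X_L = ωL = 1440 Ω
X_C = 1/(ωC) = 676 Ω
Parallel: admittances add. Y = 1/R + 1/(jωL) + jωC
Y = (0.000323 + j0.000785) S
|Y| = 0.000849 S → |Z| = 1/|Y| = 1180 Ω, ∠Z = −∠Y = -67.7°
I = V/|Z| = 9.23/1180 = 7.84 mA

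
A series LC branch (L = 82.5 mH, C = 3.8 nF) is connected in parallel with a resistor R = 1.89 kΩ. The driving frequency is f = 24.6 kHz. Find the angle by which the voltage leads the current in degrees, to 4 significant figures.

ω = 2πf = 154600 rad/s
X_L = ωL = 12750 Ω
X_C = 1/(ωC) = 1703 Ω
Branch 1: Z₁ = R = 1890 Ω
Branch 2 (series LC): Z₂ = j(X_L − X_C) = j11050 Ω
Parallel: Z = Z₁Z₂/(Z₁+Z₂), |Z| = 1863 Ω, ∠Z = 9.707°

9.707°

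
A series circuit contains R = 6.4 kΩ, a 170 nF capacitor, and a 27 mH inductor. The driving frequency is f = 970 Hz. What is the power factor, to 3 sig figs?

0.992

ω = 2πf = 6095 rad/s
X_L = ωL = 165 Ω
X_C = 1/(ωC) = 965 Ω
Net reactance X = X_L − X_C = -801 Ω
Z = 6400 − j801 Ω
|Z| = √(6400² + 801²) = 6450 Ω
∠Z = arctan(-801/6400) = -7.13°
cos φ = cos(-7.13°) = 0.992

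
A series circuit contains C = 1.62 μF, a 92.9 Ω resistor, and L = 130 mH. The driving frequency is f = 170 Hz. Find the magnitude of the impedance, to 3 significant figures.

449 Ω

ω = 2πf = 1068 rad/s
X_L = ωL = 139 Ω
X_C = 1/(ωC) = 578 Ω
Net reactance X = X_L − X_C = -439 Ω
Z = 92.9 − j439 Ω
|Z| = √(92.9² + 439²) = 449 Ω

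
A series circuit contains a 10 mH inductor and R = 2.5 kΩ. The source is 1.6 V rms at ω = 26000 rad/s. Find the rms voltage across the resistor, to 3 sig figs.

X_L = ωL = 260 Ω
Z = 2500 + j260 Ω
|Z| = √(2500² + 260²) = 2510 Ω
I = V/|Z| = 637 μA
V_R = I·|Z_R| = 0.000637 × 2500 = 1.59 V

1.59 V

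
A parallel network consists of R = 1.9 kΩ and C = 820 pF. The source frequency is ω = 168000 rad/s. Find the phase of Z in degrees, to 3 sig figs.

-14.7°

X_C = 1/(ωC) = 7260 Ω
Parallel: admittances add. Y = 1/R + jωC
Y = (0.000526 + j0.000138) S
|Y| = 0.000544 S → |Z| = 1/|Y| = 1840 Ω, ∠Z = −∠Y = -14.7°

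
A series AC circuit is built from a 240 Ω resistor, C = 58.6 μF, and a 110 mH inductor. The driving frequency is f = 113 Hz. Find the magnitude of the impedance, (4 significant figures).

ω = 2πf = 710.0 rad/s
X_L = ωL = 78.10 Ω
X_C = 1/(ωC) = 24.03 Ω
Net reactance X = X_L − X_C = 54.06 Ω
Z = 240.0 + j54.06 Ω
|Z| = √(240.0² + 54.06²) = 246.0 Ω

246.0 Ω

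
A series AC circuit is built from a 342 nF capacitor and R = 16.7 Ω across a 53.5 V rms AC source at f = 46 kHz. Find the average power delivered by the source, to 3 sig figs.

ω = 2πf = 289000 rad/s
X_C = 1/(ωC) = 10.1 Ω
Z = 16.7 − j10.1 Ω
|Z| = √(16.7² + 10.1²) = 19.5 Ω
∠Z = arctan(-10.1/16.7) = -31.2°
I = V/|Z| = 2.74 A
P = VI cos φ = 53.5 × 2.74 × cos(-31.2°) = 125 W

125 W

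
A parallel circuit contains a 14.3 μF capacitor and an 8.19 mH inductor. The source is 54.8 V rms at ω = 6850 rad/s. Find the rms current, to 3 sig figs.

4.39 A

X_L = ωL = 56.1 Ω
X_C = 1/(ωC) = 10.2 Ω
Parallel: admittances add. Y = 1/(jωL) + jωC
Y = (0 + j0.0801) S
|Y| = 0.0801 S → |Z| = 1/|Y| = 12.5 Ω, ∠Z = −∠Y = -90.0°
I = V/|Z| = 54.8/12.5 = 4.39 A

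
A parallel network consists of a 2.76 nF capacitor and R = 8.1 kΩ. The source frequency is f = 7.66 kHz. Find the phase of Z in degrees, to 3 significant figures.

-47.1°

ω = 2πf = 48130 rad/s
X_C = 1/(ωC) = 7530 Ω
Parallel: admittances add. Y = 1/R + jωC
Y = (0.000123 + j0.000133) S
|Y| = 0.000181 S → |Z| = 1/|Y| = 5510 Ω, ∠Z = −∠Y = -47.1°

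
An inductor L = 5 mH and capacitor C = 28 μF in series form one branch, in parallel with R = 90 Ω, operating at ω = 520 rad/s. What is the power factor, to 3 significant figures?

0.592

X_L = ωL = 2.60 Ω
X_C = 1/(ωC) = 68.7 Ω
Branch 1: Z₁ = R = 90.0 Ω
Branch 2 (series LC): Z₂ = j(X_L − X_C) = −j66.1 Ω
Parallel: Z = Z₁Z₂/(Z₁+Z₂), |Z| = 53.3 Ω, ∠Z = -53.7°
cos φ = cos(-53.7°) = 0.592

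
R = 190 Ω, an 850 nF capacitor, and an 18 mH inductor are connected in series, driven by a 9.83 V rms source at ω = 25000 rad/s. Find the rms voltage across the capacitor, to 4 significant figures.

X_L = ωL = 450.0 Ω
X_C = 1/(ωC) = 47.06 Ω
Net reactance X = X_L − X_C = 402.9 Ω
Z = 190.0 + j402.9 Ω
|Z| = √(190.0² + 402.9²) = 445.5 Ω
I = V/|Z| = 22.07 mA
V_C = I·|Z_C| = 0.02207 × 47.06 = 1.038 V

1.038 V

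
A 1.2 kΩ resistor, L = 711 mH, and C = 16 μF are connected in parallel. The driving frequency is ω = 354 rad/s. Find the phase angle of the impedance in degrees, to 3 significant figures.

-63.8°

X_L = ωL = 252 Ω
X_C = 1/(ωC) = 177 Ω
Parallel: admittances add. Y = 1/R + 1/(jωL) + jωC
Y = (0.000833 + j0.00169) S
|Y| = 0.00189 S → |Z| = 1/|Y| = 530 Ω, ∠Z = −∠Y = -63.8°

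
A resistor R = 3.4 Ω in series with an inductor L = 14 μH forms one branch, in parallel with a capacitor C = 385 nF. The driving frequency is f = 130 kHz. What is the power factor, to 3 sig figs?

0.102

ω = 2πf = 816800 rad/s
X_L = ωL = 11.4 Ω
X_C = 1/(ωC) = 3.18 Ω
Branch 1 (R+jX_L): Z₁ = 3.40 + j11.4 Ω, |Z₁| = 11.9 Ω
Branch 2 (−jX_C): Z₂ = −j3.18 Ω
Parallel: Z = Z₁Z₂/(Z₁+Z₂), |Z| = 4.25 Ω, ∠Z = -84.2°
cos φ = cos(-84.2°) = 0.102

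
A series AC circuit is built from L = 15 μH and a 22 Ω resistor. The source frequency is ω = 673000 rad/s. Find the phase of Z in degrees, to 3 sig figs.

X_L = ωL = 10.1 Ω
Z = 22.0 + j10.1 Ω
|Z| = √(22.0² + 10.1²) = 24.2 Ω
∠Z = arctan(10.1/22.0) = 24.6°

24.6°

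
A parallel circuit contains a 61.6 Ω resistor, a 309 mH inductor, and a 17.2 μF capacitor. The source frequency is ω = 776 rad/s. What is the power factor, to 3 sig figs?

0.871

X_L = ωL = 240 Ω
X_C = 1/(ωC) = 74.9 Ω
Parallel: admittances add. Y = 1/R + 1/(jωL) + jωC
Y = (0.0162 + j0.00918) S
|Y| = 0.0186 S → |Z| = 1/|Y| = 53.6 Ω, ∠Z = −∠Y = -29.5°
cos φ = cos(-29.5°) = 0.871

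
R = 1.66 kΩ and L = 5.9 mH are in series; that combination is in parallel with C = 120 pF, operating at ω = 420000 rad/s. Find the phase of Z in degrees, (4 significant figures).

X_L = ωL = 2478 Ω
X_C = 1/(ωC) = 19840 Ω
Branch 1 (R+jX_L): Z₁ = 1660 + j2478 Ω, |Z₁| = 2983 Ω
Branch 2 (−jX_C): Z₂ = −j19840 Ω
Parallel: Z = Z₁Z₂/(Z₁+Z₂), |Z| = 3393 Ω, ∠Z = 50.72°

50.72°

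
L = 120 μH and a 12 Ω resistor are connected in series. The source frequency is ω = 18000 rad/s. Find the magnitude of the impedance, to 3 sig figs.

12.2 Ω

X_L = ωL = 2.16 Ω
Z = 12.0 + j2.16 Ω
|Z| = √(12.0² + 2.16²) = 12.2 Ω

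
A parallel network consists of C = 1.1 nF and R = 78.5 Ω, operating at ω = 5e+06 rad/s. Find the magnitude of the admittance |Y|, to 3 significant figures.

X_C = 1/(ωC) = 182 Ω
Parallel: admittances add. Y = 1/R + jωC
Y = (0.0127 + j0.00550) S
|Y| = 0.0139 S → |Z| = 1/|Y| = 72.1 Ω, ∠Z = −∠Y = -23.4°

13.9 mS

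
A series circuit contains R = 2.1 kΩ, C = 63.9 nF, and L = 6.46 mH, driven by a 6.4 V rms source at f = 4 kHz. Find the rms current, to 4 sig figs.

2.977 mA

ω = 2πf = 25130 rad/s
X_L = ωL = 162.4 Ω
X_C = 1/(ωC) = 622.7 Ω
Net reactance X = X_L − X_C = -460.3 Ω
Z = 2100 − j460.3 Ω
|Z| = √(2100² + 460.3²) = 2150 Ω
I = V/|Z| = 6.4/2150 = 2.977 mA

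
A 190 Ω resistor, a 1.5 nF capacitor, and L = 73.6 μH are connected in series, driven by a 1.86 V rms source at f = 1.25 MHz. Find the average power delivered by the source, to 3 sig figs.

2.35 mW

ω = 2πf = 7.854e+06 rad/s
X_L = ωL = 578 Ω
X_C = 1/(ωC) = 84.9 Ω
Net reactance X = X_L − X_C = 493 Ω
Z = 190 + j493 Ω
|Z| = √(190² + 493²) = 529 Ω
∠Z = arctan(493/190) = 68.9°
I = V/|Z| = 3.52 mA
P = VI cos φ = 1.86 × 0.00352 × cos(68.9°) = 2.35 mW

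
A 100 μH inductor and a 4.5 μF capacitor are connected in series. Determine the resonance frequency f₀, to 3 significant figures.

ω₀ = 1/√(LC) = 1/√(0.0001 × 4.5e-06) = 47140 rad/s
f₀ = ω₀/(2π) = 7.50 kHz

7.50 kHz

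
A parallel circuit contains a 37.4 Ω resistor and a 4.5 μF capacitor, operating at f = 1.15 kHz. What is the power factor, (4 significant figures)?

ω = 2πf = 7226 rad/s
X_C = 1/(ωC) = 30.75 Ω
Parallel: admittances add. Y = 1/R + jωC
Y = (0.02674 + j0.03252) S
|Y| = 0.04210 S → |Z| = 1/|Y| = 23.75 Ω, ∠Z = −∠Y = -50.57°
cos φ = cos(-50.57°) = 0.6351

0.6351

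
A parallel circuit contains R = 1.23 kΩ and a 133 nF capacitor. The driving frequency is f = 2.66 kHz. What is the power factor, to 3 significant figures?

ω = 2πf = 16710 rad/s
X_C = 1/(ωC) = 450 Ω
Parallel: admittances add. Y = 1/R + jωC
Y = (0.000813 + j0.00222) S
|Y| = 0.00237 S → |Z| = 1/|Y| = 422 Ω, ∠Z = −∠Y = -69.9°
cos φ = cos(-69.9°) = 0.343

0.343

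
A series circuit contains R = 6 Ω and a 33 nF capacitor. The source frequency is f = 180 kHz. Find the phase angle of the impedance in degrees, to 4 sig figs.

ω = 2πf = 1.131e+06 rad/s
X_C = 1/(ωC) = 26.79 Ω
Z = 6.000 − j26.79 Ω
|Z| = √(6.000² + 26.79²) = 27.46 Ω
∠Z = arctan(-26.79/6.000) = -77.38°

-77.38°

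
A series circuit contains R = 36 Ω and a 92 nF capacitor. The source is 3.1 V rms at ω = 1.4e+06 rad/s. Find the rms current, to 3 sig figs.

X_C = 1/(ωC) = 7.76 Ω
Z = 36.0 − j7.76 Ω
|Z| = √(36.0² + 7.76²) = 36.8 Ω
I = V/|Z| = 3.1/36.8 = 84.2 mA

84.2 mA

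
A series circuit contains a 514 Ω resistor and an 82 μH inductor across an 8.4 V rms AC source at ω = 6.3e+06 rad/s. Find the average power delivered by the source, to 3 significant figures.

68.3 mW

X_L = ωL = 517 Ω
Z = 514 + j517 Ω
|Z| = √(514² + 517²) = 729 Ω
∠Z = arctan(517/514) = 45.1°
I = V/|Z| = 11.5 mA
P = VI cos φ = 8.4 × 0.0115 × cos(45.1°) = 68.3 mW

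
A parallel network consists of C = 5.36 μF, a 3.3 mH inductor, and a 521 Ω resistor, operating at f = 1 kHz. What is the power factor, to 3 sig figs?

ω = 2πf = 6283 rad/s
X_L = ωL = 20.7 Ω
X_C = 1/(ωC) = 29.7 Ω
Parallel: admittances add. Y = 1/R + 1/(jωL) + jωC
Y = (0.00192 − j0.0146) S
|Y| = 0.0147 S → |Z| = 1/|Y| = 68.1 Ω, ∠Z = −∠Y = 82.5°
cos φ = cos(82.5°) = 0.131

0.131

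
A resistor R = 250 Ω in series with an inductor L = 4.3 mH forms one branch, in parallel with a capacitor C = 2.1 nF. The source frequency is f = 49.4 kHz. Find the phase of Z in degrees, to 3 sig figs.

28.0°

ω = 2πf = 310400 rad/s
X_L = ωL = 1330 Ω
X_C = 1/(ωC) = 1530 Ω
Branch 1 (R+jX_L): Z₁ = 250 + j1330 Ω, |Z₁| = 1360 Ω
Branch 2 (−jX_C): Z₂ = −j1530 Ω
Parallel: Z = Z₁Z₂/(Z₁+Z₂), |Z| = 6510 Ω, ∠Z = 28.0°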